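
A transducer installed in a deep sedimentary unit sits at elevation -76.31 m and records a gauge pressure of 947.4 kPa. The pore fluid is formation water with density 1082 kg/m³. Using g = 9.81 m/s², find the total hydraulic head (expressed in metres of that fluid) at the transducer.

h ≈ 12.95 m

ψ = P/(ρg) = 947.4×1000 / (1082 × 9.81) = 89.26 m.
h = z + ψ = -76.31 + 89.26 = 12.95 m.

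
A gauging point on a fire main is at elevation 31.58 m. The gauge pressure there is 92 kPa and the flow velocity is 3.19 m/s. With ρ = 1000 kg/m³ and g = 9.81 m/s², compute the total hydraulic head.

Pressure head ψ = P/(ρg) = 92×1000 / (1000 × 9.81) = 9.38 m.
Velocity head = v²/(2g) = 3.19² / (2 × 9.81) = 0.519 m.
h = z + ψ + v²/(2g) = 31.58 + 9.38 + 0.519 = 41.48 m.

h ≈ 41.48 m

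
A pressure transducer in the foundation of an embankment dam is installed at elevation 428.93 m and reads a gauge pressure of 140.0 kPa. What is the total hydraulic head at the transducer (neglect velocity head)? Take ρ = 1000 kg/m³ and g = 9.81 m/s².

ψ = P/(ρg) = 140.0×1000 / (1000 × 9.81) = 14.27 m.
h = z + ψ = 428.93 + 14.27 = 443.20 m.

h ≈ 443.20 m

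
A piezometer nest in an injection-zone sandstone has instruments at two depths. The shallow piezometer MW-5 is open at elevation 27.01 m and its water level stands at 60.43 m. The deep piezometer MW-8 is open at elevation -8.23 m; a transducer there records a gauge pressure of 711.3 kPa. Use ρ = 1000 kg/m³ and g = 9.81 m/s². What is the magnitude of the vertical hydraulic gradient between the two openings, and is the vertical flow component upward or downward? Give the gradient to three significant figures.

Total head at MW-5: h = 60.43 m (water level in the standpipe).
Pressure head at MW-8: ψ = P/(ρg) = 711.3×1000 / (1000 × 9.81) = 72.51 m.
Total head at MW-8: h = z + ψ = -8.23 + 72.51 = 64.28 m.
Δh = h(MW-5) − h(MW-8) = 60.43 − 64.28 = -3.85 m.
Vertical separation Δz = 27.01 − (-8.23) = 35.24 m.
|i_v| = |Δh| / Δz = 3.85 / 35.24 = 0.109.
Head is higher in the deep piezometer, so vertical flow is upward (discharge condition).

|i_v| ≈ 0.109; vertical flow is upward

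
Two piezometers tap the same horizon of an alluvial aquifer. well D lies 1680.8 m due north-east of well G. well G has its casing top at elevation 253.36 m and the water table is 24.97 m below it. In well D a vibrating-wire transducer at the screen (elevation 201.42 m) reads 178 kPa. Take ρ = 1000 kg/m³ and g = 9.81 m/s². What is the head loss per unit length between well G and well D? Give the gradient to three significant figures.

Total head at well G: h = 253.36 − 24.97 = 228.39 m.
Pressure head at well D: ψ = P/(ρg) = 178×1000 / (1000 × 9.81) = 18.14 m.
Total head at well D: h = z + ψ = 201.42 + 18.14 = 219.56 m.
Head difference: h(well G) − h(well D) = 228.39 − 219.56 = 8.83 m.
Hydraulic gradient: i = |Δh| / L = 8.83 / 1680.8 = 0.00525.

i ≈ 0.00525 m/m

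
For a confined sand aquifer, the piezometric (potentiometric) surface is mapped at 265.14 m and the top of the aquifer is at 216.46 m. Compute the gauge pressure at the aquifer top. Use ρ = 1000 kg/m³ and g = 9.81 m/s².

P ≈ 478 kPa

Pressure head at the aquifer top: ψ = h − z = 265.14 − 216.46 = 48.68 m.
P = ρgψ = 1000 × 9.81 × 48.68 = 477551 Pa ≈ 478 kPa.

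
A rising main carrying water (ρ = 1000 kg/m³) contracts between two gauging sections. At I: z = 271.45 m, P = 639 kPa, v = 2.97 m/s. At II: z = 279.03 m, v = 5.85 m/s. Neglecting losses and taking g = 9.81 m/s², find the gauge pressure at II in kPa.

Pressure head at I: ψ₁ = P₁/(ρg) = 639×1000 / (1000 × 9.81) = 65.14 m.
Velocity heads: v₁²/2g = 2.97²/19.62 = 0.450 m; v₂²/2g = 5.85²/19.62 = 1.744 m.
Total head H = z₁ + ψ₁ + v₁²/2g = 271.45 + 65.14 + 0.450 = 337.04 m.
ψ₂ = H − z₂ − v₂²/2g = 337.04 − 279.03 − 1.744 = 56.27 m.
P₂ = ρgψ₂ = 1000 × 9.81 × 56.27 ≈ 552 kPa.

P₂ ≈ 552 kPa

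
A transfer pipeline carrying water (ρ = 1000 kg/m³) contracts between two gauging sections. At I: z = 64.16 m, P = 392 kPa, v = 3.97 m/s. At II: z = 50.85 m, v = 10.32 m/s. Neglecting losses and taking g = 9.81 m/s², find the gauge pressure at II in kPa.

P₂ ≈ 477 kPa

Pressure head at I: ψ₁ = P₁/(ρg) = 392×1000 / (1000 × 9.81) = 39.96 m.
Velocity heads: v₁²/2g = 3.97²/19.62 = 0.803 m; v₂²/2g = 10.32²/19.62 = 5.428 m.
Total head H = z₁ + ψ₁ + v₁²/2g = 64.16 + 39.96 + 0.803 = 104.92 m.
ψ₂ = H − z₂ − v₂²/2g = 104.92 − 50.85 − 5.428 = 48.64 m.
P₂ = ρgψ₂ = 1000 × 9.81 × 48.64 ≈ 477 kPa.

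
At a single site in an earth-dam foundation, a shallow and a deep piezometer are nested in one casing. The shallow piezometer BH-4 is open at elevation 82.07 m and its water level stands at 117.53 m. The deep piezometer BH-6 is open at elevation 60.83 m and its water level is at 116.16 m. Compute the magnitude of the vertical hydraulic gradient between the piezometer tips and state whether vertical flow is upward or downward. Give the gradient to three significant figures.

|i_v| ≈ 0.0645; vertical flow is downward

Total head at BH-4: h = 117.53 m (water level in the standpipe).
Total head at BH-6: h = 116.16 m.
Δh = h(BH-4) − h(BH-6) = 117.53 − 116.16 = 1.37 m.
Vertical separation Δz = 82.07 − 60.83 = 21.24 m.
|i_v| = |Δh| / Δz = 1.37 / 21.24 = 0.0645.
Head is higher in the shallow piezometer, so vertical flow is downward (recharge condition).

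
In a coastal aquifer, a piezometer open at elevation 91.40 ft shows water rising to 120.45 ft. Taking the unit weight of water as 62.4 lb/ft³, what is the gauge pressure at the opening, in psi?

Pressure head ψ = h − z = 120.45 − 91.40 = 29.05 ft.
P = γ·ψ / 144 = 62.4 × 29.05 / 144 = 12.6 psi.

P ≈ 12.6 psi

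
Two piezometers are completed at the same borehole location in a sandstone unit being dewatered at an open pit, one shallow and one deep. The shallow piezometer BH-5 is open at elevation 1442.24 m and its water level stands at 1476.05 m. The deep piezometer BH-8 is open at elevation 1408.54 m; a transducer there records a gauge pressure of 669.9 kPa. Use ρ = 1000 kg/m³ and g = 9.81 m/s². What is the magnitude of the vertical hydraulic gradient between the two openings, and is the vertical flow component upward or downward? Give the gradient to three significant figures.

|i_v| ≈ 0.0231; vertical flow is upward

Total head at BH-5: h = 1476.05 m (water level in the standpipe).
Pressure head at BH-8: ψ = P/(ρg) = 669.9×1000 / (1000 × 9.81) = 68.29 m.
Total head at BH-8: h = z + ψ = 1408.54 + 68.29 = 1476.83 m.
Δh = h(BH-5) − h(BH-8) = 1476.05 − 1476.83 = -0.78 m.
Vertical separation Δz = 1442.24 − 1408.54 = 33.70 m.
|i_v| = |Δh| / Δz = 0.78 / 33.70 = 0.0231.
Head is higher in the deep piezometer, so vertical flow is upward (discharge condition).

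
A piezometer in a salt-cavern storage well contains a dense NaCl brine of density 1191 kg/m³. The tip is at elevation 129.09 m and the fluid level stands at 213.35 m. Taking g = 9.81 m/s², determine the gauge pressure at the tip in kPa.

P ≈ 984 kPa

Pressure head ψ = h − z = 213.35 − 129.09 = 84.26 m.
P = ρgψ = 1191 × 9.81 × 84.26 = 984469 Pa ≈ 984 kPa.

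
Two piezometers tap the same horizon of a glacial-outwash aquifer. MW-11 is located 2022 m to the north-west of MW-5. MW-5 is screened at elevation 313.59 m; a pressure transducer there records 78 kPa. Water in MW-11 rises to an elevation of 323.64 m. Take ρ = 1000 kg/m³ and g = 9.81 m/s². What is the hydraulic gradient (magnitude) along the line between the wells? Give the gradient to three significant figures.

i ≈ 0.00104

Pressure head at MW-5: ψ = P/(ρg) = 78×1000 / (1000 × 9.81) = 7.95 m.
Total head at MW-5: h = z + ψ = 313.59 + 7.95 = 321.54 m.
Total head at MW-11: h = 323.64 m (water level in the piezometer is the total head).
Head difference: h(MW-5) − h(MW-11) = 321.54 − 323.64 = -2.10 m.
Hydraulic gradient: i = |Δh| / L = 2.10 / 2022 = 0.00104.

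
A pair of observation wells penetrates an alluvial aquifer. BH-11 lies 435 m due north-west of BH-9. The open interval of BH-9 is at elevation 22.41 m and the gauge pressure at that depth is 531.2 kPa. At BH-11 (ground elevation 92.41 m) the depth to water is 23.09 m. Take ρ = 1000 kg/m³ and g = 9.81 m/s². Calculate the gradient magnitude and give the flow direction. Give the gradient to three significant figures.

i ≈ 0.0166; groundwater flows toward the north-west

Pressure head at BH-9: ψ = P/(ρg) = 531.2×1000 / (1000 × 9.81) = 54.15 m.
Total head at BH-9: h = z + ψ = 22.41 + 54.15 = 76.56 m.
Total head at BH-11: h = 92.41 − 23.09 = 69.32 m.
Head difference: h(BH-9) − h(BH-11) = 76.56 − 69.32 = 7.24 m.
Hydraulic gradient: i = |Δh| / L = 7.24 / 435 = 0.0166.
Flow is from higher to lower head: from BH-9 toward BH-11, i.e. toward the north-west.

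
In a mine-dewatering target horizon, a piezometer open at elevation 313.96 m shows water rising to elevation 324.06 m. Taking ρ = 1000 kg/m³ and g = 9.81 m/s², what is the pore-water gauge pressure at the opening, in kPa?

P ≈ 99.1 kPa

Pressure head ψ = h − z = 324.06 − 313.96 = 10.10 m.
P = ρgψ = 1000 × 9.81 × 10.10 = 99081 Pa ≈ 99.1 kPa.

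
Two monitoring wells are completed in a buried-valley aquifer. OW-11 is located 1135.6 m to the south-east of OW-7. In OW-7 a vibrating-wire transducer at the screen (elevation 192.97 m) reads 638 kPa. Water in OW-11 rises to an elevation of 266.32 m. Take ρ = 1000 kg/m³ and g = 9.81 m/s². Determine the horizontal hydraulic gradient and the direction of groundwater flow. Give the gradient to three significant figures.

i ≈ 0.00732; groundwater flows toward the north-west

Pressure head at OW-7: ψ = P/(ρg) = 638×1000 / (1000 × 9.81) = 65.04 m.
Total head at OW-7: h = z + ψ = 192.97 + 65.04 = 258.01 m.
Total head at OW-11: h = 266.32 m (water level in the piezometer is the total head).
Head difference: h(OW-7) − h(OW-11) = 258.01 − 266.32 = -8.31 m.
Hydraulic gradient: i = |Δh| / L = 8.31 / 1135.6 = 0.00732.
Flow is from higher to lower head: from OW-11 toward OW-7, i.e. toward the north-west.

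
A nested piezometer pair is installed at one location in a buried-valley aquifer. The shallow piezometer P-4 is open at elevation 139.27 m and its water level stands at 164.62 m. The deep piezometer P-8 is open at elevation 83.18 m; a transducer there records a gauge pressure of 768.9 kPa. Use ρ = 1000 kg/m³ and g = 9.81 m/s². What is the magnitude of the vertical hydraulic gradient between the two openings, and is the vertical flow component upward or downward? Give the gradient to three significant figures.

Total head at P-4: h = 164.62 m (water level in the standpipe).
Pressure head at P-8: ψ = P/(ρg) = 768.9×1000 / (1000 × 9.81) = 78.38 m.
Total head at P-8: h = z + ψ = 83.18 + 78.38 = 161.56 m.
Δh = h(P-4) − h(P-8) = 164.62 − 161.56 = 3.06 m.
Vertical separation Δz = 139.27 − 83.18 = 56.09 m.
|i_v| = |Δh| / Δz = 3.06 / 56.09 = 0.0546.
Head is higher in the shallow piezometer, so vertical flow is downward (recharge condition).

|i_v| ≈ 0.0546; vertical flow is downward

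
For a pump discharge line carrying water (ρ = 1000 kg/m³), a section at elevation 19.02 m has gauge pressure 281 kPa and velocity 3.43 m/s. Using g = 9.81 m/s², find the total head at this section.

Pressure head ψ = P/(ρg) = 281×1000 / (1000 × 9.81) = 28.64 m.
Velocity head = v²/(2g) = 3.43² / (2 × 9.81) = 0.600 m.
h = z + ψ + v²/(2g) = 19.02 + 28.64 + 0.600 = 48.26 m.

h ≈ 48.26 m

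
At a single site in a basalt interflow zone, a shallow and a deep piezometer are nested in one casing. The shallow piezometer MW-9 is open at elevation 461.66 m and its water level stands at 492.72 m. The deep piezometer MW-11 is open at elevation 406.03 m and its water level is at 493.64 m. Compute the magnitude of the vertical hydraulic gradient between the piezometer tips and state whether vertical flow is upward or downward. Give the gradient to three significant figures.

Total head at MW-9: h = 492.72 m (water level in the standpipe).
Total head at MW-11: h = 493.64 m.
Δh = h(MW-9) − h(MW-11) = 492.72 − 493.64 = -0.92 m.
Vertical separation Δz = 461.66 − 406.03 = 55.63 m.
|i_v| = |Δh| / Δz = 0.92 / 55.63 = 0.0165.
Head is higher in the deep piezometer, so vertical flow is upward (discharge condition).

|i_v| ≈ 0.0165; vertical flow is upward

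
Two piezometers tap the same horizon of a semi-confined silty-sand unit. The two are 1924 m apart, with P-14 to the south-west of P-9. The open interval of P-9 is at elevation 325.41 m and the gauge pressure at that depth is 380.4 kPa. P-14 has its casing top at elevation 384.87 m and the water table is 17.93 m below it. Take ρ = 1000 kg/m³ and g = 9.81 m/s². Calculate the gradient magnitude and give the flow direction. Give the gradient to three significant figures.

i ≈ 0.00143; groundwater flows toward the north-east

Pressure head at P-9: ψ = P/(ρg) = 380.4×1000 / (1000 × 9.81) = 38.78 m.
Total head at P-9: h = z + ψ = 325.41 + 38.78 = 364.19 m.
Total head at P-14: h = 384.87 − 17.93 = 366.94 m.
Head difference: h(P-9) − h(P-14) = 364.19 − 366.94 = -2.75 m.
Hydraulic gradient: i = |Δh| / L = 2.75 / 1924 = 0.00143.
Flow is from higher to lower head: from P-14 toward P-9, i.e. toward the north-east.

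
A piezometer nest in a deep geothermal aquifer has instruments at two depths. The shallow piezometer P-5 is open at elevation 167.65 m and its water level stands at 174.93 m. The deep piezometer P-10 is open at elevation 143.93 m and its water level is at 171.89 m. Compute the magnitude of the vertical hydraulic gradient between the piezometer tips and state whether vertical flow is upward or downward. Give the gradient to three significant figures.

Total head at P-5: h = 174.93 m (water level in the standpipe).
Total head at P-10: h = 171.89 m.
Δh = h(P-5) − h(P-10) = 174.93 − 171.89 = 3.04 m.
Vertical separation Δz = 167.65 − 143.93 = 23.72 m.
|i_v| = |Δh| / Δz = 3.04 / 23.72 = 0.128.
Head is higher in the shallow piezometer, so vertical flow is downward (recharge condition).

|i_v| ≈ 0.128; vertical flow is downward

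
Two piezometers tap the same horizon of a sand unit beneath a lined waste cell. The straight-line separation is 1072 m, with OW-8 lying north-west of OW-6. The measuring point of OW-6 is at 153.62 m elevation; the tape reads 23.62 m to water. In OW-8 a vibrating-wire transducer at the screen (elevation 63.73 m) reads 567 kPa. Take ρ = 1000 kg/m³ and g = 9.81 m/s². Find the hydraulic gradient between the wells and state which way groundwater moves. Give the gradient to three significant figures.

i ≈ 0.00790; groundwater flows toward the north-west

Total head at OW-6: h = 153.62 − 23.62 = 130.00 m.
Pressure head at OW-8: ψ = P/(ρg) = 567×1000 / (1000 × 9.81) = 57.80 m.
Total head at OW-8: h = z + ψ = 63.73 + 57.80 = 121.53 m.
Head difference: h(OW-6) − h(OW-8) = 130.00 − 121.53 = 8.47 m.
Hydraulic gradient: i = |Δh| / L = 8.47 / 1072 = 0.00790.
Flow is from higher to lower head: from OW-6 toward OW-8, i.e. toward the north-west.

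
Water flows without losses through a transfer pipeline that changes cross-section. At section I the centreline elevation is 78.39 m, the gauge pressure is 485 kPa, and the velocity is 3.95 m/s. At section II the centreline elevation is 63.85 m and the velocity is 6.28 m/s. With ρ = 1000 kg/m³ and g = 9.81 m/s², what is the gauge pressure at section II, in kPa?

Pressure head at I: ψ₁ = P₁/(ρg) = 485×1000 / (1000 × 9.81) = 49.44 m.
Velocity heads: v₁²/2g = 3.95²/19.62 = 0.795 m; v₂²/2g = 6.28²/19.62 = 2.010 m.
Total head H = z₁ + ψ₁ + v₁²/2g = 78.39 + 49.44 + 0.795 = 128.62 m.
ψ₂ = H − z₂ − v₂²/2g = 128.62 − 63.85 − 2.010 = 62.76 m.
P₂ = ρgψ₂ = 1000 × 9.81 × 62.76 ≈ 616 kPa.

P₂ ≈ 616 kPa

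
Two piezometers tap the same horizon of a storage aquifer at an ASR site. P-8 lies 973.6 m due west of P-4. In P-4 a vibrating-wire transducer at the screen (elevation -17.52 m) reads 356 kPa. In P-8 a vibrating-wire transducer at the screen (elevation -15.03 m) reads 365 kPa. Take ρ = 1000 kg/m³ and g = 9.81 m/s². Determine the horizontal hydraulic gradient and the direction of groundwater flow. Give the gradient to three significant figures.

Pressure head at P-4: ψ = P/(ρg) = 356×1000 / (1000 × 9.81) = 36.29 m.
Total head at P-4: h = z + ψ = -17.52 + 36.29 = 18.77 m.
Pressure head at P-8: ψ = P/(ρg) = 365×1000 / (1000 × 9.81) = 37.21 m.
Total head at P-8: h = z + ψ = -15.03 + 37.21 = 22.18 m.
Head difference: h(P-4) − h(P-8) = 18.77 − 22.18 = -3.41 m.
Hydraulic gradient: i = |Δh| / L = 3.41 / 973.6 = 0.00350.
Flow is from higher to lower head: from P-8 toward P-4, i.e. toward the east.

i ≈ 0.00350; groundwater flows toward the east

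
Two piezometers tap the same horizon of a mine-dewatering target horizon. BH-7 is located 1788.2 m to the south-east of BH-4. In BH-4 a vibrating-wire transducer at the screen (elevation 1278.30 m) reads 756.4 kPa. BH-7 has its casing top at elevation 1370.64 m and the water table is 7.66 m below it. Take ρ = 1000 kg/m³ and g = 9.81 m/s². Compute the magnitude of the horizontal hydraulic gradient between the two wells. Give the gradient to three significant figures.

i ≈ 0.00424

Pressure head at BH-4: ψ = P/(ρg) = 756.4×1000 / (1000 × 9.81) = 77.10 m.
Total head at BH-4: h = z + ψ = 1278.30 + 77.10 = 1355.40 m.
Total head at BH-7: h = 1370.64 − 7.66 = 1362.98 m.
Head difference: h(BH-4) − h(BH-7) = 1355.40 − 1362.98 = -7.58 m.
Hydraulic gradient: i = |Δh| / L = 7.58 / 1788.2 = 0.00424.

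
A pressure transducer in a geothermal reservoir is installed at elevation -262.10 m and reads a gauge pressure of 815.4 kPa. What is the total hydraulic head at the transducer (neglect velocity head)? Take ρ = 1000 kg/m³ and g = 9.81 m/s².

h ≈ -178.98 m

ψ = P/(ρg) = 815.4×1000 / (1000 × 9.81) = 83.12 m.
h = z + ψ = -262.10 + 83.12 = -178.98 m.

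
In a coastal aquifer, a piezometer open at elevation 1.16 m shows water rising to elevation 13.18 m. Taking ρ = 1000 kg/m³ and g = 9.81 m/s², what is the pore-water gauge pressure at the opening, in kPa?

P ≈ 118 kPa

Pressure head ψ = h − z = 13.18 − 1.16 = 12.02 m.
P = ρgψ = 1000 × 9.81 × 12.02 = 117916 Pa ≈ 118 kPa.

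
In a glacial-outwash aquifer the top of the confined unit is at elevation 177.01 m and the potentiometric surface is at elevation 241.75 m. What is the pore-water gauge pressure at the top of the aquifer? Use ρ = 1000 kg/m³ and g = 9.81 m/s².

P ≈ 635 kPa

Pressure head at the aquifer top: ψ = h − z = 241.75 − 177.01 = 64.74 m.
P = ρgψ = 1000 × 9.81 × 64.74 = 635099 Pa ≈ 635 kPa.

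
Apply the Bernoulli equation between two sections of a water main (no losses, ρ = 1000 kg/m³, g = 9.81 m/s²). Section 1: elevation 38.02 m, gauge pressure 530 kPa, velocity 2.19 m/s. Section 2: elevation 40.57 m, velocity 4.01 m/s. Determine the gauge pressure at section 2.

P₂ ≈ 499 kPa

Pressure head at 1: ψ₁ = P₁/(ρg) = 530×1000 / (1000 × 9.81) = 54.03 m.
Velocity heads: v₁²/2g = 2.19²/19.62 = 0.244 m; v₂²/2g = 4.01²/19.62 = 0.820 m.
Total head H = z₁ + ψ₁ + v₁²/2g = 38.02 + 54.03 + 0.244 = 92.29 m.
ψ₂ = H − z₂ − v₂²/2g = 92.29 − 40.57 − 0.820 = 50.90 m.
P₂ = ρgψ₂ = 1000 × 9.81 × 50.90 ≈ 499 kPa.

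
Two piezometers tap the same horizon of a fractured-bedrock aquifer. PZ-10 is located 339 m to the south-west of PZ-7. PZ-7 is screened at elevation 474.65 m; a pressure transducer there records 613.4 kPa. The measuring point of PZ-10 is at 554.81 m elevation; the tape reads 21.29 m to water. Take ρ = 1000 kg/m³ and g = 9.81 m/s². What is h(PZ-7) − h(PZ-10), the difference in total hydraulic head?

Δh ≈ 3.66 m

Pressure head at PZ-7: ψ = P/(ρg) = 613.4×1000 / (1000 × 9.81) = 62.53 m.
Total head at PZ-7: h = z + ψ = 474.65 + 62.53 = 537.18 m.
Total head at PZ-10: h = 554.81 − 21.29 = 533.52 m.
Head difference: h(PZ-7) − h(PZ-10) = 537.18 − 533.52 = 3.66 m.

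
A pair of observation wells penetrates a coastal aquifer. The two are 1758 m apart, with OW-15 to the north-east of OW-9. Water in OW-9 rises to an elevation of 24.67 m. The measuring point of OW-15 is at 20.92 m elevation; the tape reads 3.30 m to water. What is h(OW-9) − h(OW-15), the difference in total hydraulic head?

Δh ≈ 7.05 m

Total head at OW-9: h = 24.67 m (water level in the piezometer is the total head).
Total head at OW-15: h = 20.92 − 3.30 = 17.62 m.
Head difference: h(OW-9) − h(OW-15) = 24.67 − 17.62 = 7.05 m.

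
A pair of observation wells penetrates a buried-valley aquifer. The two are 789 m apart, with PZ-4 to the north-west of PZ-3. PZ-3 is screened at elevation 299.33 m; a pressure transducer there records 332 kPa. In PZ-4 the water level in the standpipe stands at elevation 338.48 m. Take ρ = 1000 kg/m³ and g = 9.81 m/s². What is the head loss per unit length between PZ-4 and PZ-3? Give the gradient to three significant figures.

Pressure head at PZ-3: ψ = P/(ρg) = 332×1000 / (1000 × 9.81) = 33.84 m.
Total head at PZ-3: h = z + ψ = 299.33 + 33.84 = 333.17 m.
Total head at PZ-4: h = 338.48 m (water level in the piezometer is the total head).
Head difference: h(PZ-3) − h(PZ-4) = 333.17 − 338.48 = -5.31 m.
Hydraulic gradient: i = |Δh| / L = 5.31 / 789 = 0.00673.

i ≈ 0.00673 m/m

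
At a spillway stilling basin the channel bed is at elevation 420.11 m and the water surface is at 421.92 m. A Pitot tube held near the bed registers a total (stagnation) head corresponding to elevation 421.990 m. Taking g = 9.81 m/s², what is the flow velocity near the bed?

Near the bed, under hydrostatic conditions, the piezometric head (z + ψ) equals the free-surface elevation, 421.92 m.
Velocity head = total − piezometric = 421.990 − 421.92 = 0.070 m.
v = √(2g·h_v) = √(2 × 9.81 × 0.070) = 1.17 m/s.

v ≈ 1.17 m/s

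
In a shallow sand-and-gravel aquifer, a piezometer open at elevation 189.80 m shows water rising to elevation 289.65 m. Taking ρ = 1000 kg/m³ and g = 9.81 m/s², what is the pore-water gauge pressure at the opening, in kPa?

Pressure head ψ = h − z = 289.65 − 189.80 = 99.85 m.
P = ρgψ = 1000 × 9.81 × 99.85 = 979528 Pa ≈ 980 kPa.

P ≈ 980 kPa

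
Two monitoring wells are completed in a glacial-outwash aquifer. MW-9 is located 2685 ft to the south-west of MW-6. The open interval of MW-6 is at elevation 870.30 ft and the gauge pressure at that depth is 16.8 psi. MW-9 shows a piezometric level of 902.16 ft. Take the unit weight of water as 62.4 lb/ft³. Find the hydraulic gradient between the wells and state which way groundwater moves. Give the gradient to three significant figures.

i ≈ 0.00257; groundwater flows toward the south-west

Pressure head at MW-6: ψ = 144·P/γ = 144 × 16.8 / 62.4 = 38.77 ft.
Total head at MW-6: h = z + ψ = 870.30 + 38.77 = 909.07 ft.
Total head at MW-9: h = 902.16 ft (water level in the piezometer is the total head).
Head difference: h(MW-6) − h(MW-9) = 909.07 − 902.16 = 6.91 ft.
Hydraulic gradient: i = |Δh| / L = 6.91 / 2685 = 0.00257.
Flow is from higher to lower head: from MW-6 toward MW-9, i.e. toward the south-west.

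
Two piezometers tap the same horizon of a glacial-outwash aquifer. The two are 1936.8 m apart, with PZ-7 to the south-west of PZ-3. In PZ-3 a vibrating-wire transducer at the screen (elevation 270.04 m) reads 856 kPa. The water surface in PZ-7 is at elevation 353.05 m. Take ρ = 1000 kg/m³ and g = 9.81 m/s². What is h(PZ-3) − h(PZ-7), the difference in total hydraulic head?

Δh ≈ 4.25 m

Pressure head at PZ-3: ψ = P/(ρg) = 856×1000 / (1000 × 9.81) = 87.26 m.
Total head at PZ-3: h = z + ψ = 270.04 + 87.26 = 357.30 m.
Total head at PZ-7: h = 353.05 m (water level in the piezometer is the total head).
Head difference: h(PZ-3) − h(PZ-7) = 357.30 − 353.05 = 4.25 m.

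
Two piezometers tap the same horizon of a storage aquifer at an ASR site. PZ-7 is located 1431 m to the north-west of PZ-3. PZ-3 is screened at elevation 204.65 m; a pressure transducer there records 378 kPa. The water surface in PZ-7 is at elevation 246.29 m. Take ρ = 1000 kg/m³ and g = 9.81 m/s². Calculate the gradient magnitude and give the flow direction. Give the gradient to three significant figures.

i ≈ 0.00217; groundwater flows toward the south-east

Pressure head at PZ-3: ψ = P/(ρg) = 378×1000 / (1000 × 9.81) = 38.53 m.
Total head at PZ-3: h = z + ψ = 204.65 + 38.53 = 243.18 m.
Total head at PZ-7: h = 246.29 m (water level in the piezometer is the total head).
Head difference: h(PZ-3) − h(PZ-7) = 243.18 − 246.29 = -3.11 m.
Hydraulic gradient: i = |Δh| / L = 3.11 / 1431 = 0.00217.
Flow is from higher to lower head: from PZ-7 toward PZ-3, i.e. toward the south-east.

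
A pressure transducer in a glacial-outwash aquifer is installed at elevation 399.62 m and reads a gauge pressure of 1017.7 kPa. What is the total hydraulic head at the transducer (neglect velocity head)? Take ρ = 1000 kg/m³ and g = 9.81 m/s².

ψ = P/(ρg) = 1017.7×1000 / (1000 × 9.81) = 103.74 m.
h = z + ψ = 399.62 + 103.74 = 503.36 m.

h ≈ 503.36 m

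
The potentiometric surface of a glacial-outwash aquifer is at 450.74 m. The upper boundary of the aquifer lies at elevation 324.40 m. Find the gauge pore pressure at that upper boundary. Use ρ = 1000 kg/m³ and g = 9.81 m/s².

Pressure head at the aquifer top: ψ = h − z = 450.74 − 324.40 = 126.34 m.
P = ρgψ = 1000 × 9.81 × 126.34 = 1239395 Pa ≈ 1240 kPa.

P ≈ 1240 kPa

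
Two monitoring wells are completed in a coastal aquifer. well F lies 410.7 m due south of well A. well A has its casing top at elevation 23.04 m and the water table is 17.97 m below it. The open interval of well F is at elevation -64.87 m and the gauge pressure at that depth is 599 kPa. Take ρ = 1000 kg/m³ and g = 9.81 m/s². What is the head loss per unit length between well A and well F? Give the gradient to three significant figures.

i ≈ 0.0216 m/m

Total head at well A: h = 23.04 − 17.97 = 5.07 m.
Pressure head at well F: ψ = P/(ρg) = 599×1000 / (1000 × 9.81) = 61.06 m.
Total head at well F: h = z + ψ = -64.87 + 61.06 = -3.81 m.
Head difference: h(well A) − h(well F) = 5.07 − (-3.81) = 8.88 m.
Hydraulic gradient: i = |Δh| / L = 8.88 / 410.7 = 0.0216.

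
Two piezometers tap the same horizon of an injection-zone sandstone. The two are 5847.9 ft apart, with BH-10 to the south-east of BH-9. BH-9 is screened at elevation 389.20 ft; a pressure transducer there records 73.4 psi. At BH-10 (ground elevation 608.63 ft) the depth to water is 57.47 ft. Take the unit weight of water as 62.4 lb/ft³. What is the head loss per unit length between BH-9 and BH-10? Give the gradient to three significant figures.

Pressure head at BH-9: ψ = 144·P/γ = 144 × 73.4 / 62.4 = 169.38 ft.
Total head at BH-9: h = z + ψ = 389.20 + 169.38 = 558.58 ft.
Total head at BH-10: h = 608.63 − 57.47 = 551.16 ft.
Head difference: h(BH-9) − h(BH-10) = 558.58 − 551.16 = 7.42 ft.
Hydraulic gradient: i = |Δh| / L = 7.42 / 5847.9 = 0.00127.

i ≈ 0.00127 ft/ft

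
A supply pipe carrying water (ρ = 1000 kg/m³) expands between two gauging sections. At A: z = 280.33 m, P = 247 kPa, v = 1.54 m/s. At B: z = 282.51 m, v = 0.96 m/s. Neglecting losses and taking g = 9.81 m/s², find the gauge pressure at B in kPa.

Pressure head at A: ψ₁ = P₁/(ρg) = 247×1000 / (1000 × 9.81) = 25.18 m.
Velocity heads: v₁²/2g = 1.54²/19.62 = 0.121 m; v₂²/2g = 0.96²/19.62 = 0.047 m.
Total head H = z₁ + ψ₁ + v₁²/2g = 280.33 + 25.18 + 0.121 = 305.63 m.
ψ₂ = H − z₂ − v₂²/2g = 305.63 − 282.51 − 0.047 = 23.07 m.
P₂ = ρgψ₂ = 1000 × 9.81 × 23.07 ≈ 226 kPa.

P₂ ≈ 226 kPa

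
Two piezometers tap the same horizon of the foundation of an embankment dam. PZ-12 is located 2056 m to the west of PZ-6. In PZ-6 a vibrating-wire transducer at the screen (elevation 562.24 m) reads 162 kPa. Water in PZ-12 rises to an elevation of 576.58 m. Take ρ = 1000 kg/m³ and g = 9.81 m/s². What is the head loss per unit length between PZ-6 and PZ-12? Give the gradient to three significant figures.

i ≈ 0.00106 m/m

Pressure head at PZ-6: ψ = P/(ρg) = 162×1000 / (1000 × 9.81) = 16.51 m.
Total head at PZ-6: h = z + ψ = 562.24 + 16.51 = 578.75 m.
Total head at PZ-12: h = 576.58 m (water level in the piezometer is the total head).
Head difference: h(PZ-6) − h(PZ-12) = 578.75 − 576.58 = 2.17 m.
Hydraulic gradient: i = |Δh| / L = 2.17 / 2056 = 0.00106.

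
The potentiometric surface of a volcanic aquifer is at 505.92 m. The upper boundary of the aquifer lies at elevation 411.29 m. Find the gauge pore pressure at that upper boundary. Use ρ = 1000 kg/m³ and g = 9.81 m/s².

Pressure head at the aquifer top: ψ = h − z = 505.92 − 411.29 = 94.63 m.
P = ρgψ = 1000 × 9.81 × 94.63 = 928320 Pa ≈ 928 kPa.

P ≈ 928 kPa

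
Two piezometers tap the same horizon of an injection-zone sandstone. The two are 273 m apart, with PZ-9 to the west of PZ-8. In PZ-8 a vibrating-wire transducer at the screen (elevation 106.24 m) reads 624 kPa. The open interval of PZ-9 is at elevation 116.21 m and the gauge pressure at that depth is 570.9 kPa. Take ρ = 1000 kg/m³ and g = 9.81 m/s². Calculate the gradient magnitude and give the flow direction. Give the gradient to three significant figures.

Pressure head at PZ-8: ψ = P/(ρg) = 624×1000 / (1000 × 9.81) = 63.61 m.
Total head at PZ-8: h = z + ψ = 106.24 + 63.61 = 169.85 m.
Pressure head at PZ-9: ψ = P/(ρg) = 570.9×1000 / (1000 × 9.81) = 58.20 m.
Total head at PZ-9: h = z + ψ = 116.21 + 58.20 = 174.41 m.
Head difference: h(PZ-8) − h(PZ-9) = 169.85 − 174.41 = -4.56 m.
Hydraulic gradient: i = |Δh| / L = 4.56 / 273 = 0.0167.
Flow is from higher to lower head: from PZ-9 toward PZ-8, i.e. toward the east.

i ≈ 0.0167; groundwater flows toward the east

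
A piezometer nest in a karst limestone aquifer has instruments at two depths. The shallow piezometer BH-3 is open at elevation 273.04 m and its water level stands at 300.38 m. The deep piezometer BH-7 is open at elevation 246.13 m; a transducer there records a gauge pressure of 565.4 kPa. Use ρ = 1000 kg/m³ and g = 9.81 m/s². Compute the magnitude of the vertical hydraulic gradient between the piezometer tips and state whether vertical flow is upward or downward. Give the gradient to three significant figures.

|i_v| ≈ 0.126; vertical flow is upward

Total head at BH-3: h = 300.38 m (water level in the standpipe).
Pressure head at BH-7: ψ = P/(ρg) = 565.4×1000 / (1000 × 9.81) = 57.64 m.
Total head at BH-7: h = z + ψ = 246.13 + 57.64 = 303.77 m.
Δh = h(BH-3) − h(BH-7) = 300.38 − 303.77 = -3.39 m.
Vertical separation Δz = 273.04 − 246.13 = 26.91 m.
|i_v| = |Δh| / Δz = 3.39 / 26.91 = 0.126.
Head is higher in the deep piezometer, so vertical flow is upward (discharge condition).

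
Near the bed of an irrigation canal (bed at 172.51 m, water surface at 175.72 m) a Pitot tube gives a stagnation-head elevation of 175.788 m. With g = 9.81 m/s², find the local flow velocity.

Near the bed, under hydrostatic conditions, the piezometric head (z + ψ) equals the free-surface elevation, 175.72 m.
Velocity head = total − piezometric = 175.788 − 175.72 = 0.068 m.
v = √(2g·h_v) = √(2 × 9.81 × 0.068) = 1.16 m/s.

v ≈ 1.16 m/s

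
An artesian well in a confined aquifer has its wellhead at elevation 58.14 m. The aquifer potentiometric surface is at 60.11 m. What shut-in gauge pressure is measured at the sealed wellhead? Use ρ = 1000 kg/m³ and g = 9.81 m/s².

Head above the cap: Δh = 60.11 − 58.14 = 1.97 m.
P = ρgΔh = 1000 × 9.81 × 1.97 = 19326 Pa ≈ 19.3 kPa.

P ≈ 19.3 kPa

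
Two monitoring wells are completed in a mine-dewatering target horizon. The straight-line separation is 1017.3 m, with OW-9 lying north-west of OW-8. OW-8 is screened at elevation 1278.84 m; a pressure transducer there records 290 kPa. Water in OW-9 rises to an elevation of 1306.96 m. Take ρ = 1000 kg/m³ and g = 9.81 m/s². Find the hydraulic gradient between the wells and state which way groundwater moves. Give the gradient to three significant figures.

Pressure head at OW-8: ψ = P/(ρg) = 290×1000 / (1000 × 9.81) = 29.56 m.
Total head at OW-8: h = z + ψ = 1278.84 + 29.56 = 1308.40 m.
Total head at OW-9: h = 1306.96 m (water level in the piezometer is the total head).
Head difference: h(OW-8) − h(OW-9) = 1308.40 − 1306.96 = 1.44 m.
Hydraulic gradient: i = |Δh| / L = 1.44 / 1017.3 = 0.00142.
Flow is from higher to lower head: from OW-8 toward OW-9, i.e. toward the north-west.

i ≈ 0.00142; groundwater flows toward the north-west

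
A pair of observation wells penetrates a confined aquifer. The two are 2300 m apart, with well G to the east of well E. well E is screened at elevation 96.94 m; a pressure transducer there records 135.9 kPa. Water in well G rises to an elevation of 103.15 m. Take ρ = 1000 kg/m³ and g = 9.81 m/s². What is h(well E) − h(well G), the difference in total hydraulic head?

Δh ≈ 7.64 m

Pressure head at well E: ψ = P/(ρg) = 135.9×1000 / (1000 × 9.81) = 13.85 m.
Total head at well E: h = z + ψ = 96.94 + 13.85 = 110.79 m.
Total head at well G: h = 103.15 m (water level in the piezometer is the total head).
Head difference: h(well E) − h(well G) = 110.79 − 103.15 = 7.64 m.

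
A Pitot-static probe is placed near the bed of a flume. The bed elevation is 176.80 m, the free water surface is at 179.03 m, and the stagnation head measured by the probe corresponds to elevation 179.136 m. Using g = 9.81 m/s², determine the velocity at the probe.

Near the bed, under hydrostatic conditions, the piezometric head (z + ψ) equals the free-surface elevation, 179.03 m.
Velocity head = total − piezometric = 179.136 − 179.03 = 0.106 m.
v = √(2g·h_v) = √(2 × 9.81 × 0.106) = 1.44 m/s.

v ≈ 1.44 m/s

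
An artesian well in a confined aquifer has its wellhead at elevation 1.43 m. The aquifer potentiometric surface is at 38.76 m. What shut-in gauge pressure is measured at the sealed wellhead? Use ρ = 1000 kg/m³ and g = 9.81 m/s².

P ≈ 366 kPa

Head above the cap: Δh = 38.76 − 1.43 = 37.33 m.
P = ρgΔh = 1000 × 9.81 × 37.33 = 366207 Pa ≈ 366 kPa.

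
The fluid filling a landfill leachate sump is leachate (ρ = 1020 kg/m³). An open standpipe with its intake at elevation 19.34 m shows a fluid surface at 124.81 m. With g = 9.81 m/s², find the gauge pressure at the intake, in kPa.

P ≈ 1060 kPa

Pressure head ψ = h − z = 124.81 − 19.34 = 105.47 m.
P = ρgψ = 1020 × 9.81 × 105.47 = 1055354 Pa ≈ 1060 kPa.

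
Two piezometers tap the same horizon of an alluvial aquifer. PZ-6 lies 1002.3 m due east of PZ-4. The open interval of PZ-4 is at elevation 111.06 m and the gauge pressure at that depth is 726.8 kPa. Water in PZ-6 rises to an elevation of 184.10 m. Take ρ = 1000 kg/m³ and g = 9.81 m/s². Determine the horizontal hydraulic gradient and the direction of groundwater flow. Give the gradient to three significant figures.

Pressure head at PZ-4: ψ = P/(ρg) = 726.8×1000 / (1000 × 9.81) = 74.09 m.
Total head at PZ-4: h = z + ψ = 111.06 + 74.09 = 185.15 m.
Total head at PZ-6: h = 184.10 m (water level in the piezometer is the total head).
Head difference: h(PZ-4) − h(PZ-6) = 185.15 − 184.10 = 1.05 m.
Hydraulic gradient: i = |Δh| / L = 1.05 / 1002.3 = 0.00105.
Flow is from higher to lower head: from PZ-4 toward PZ-6, i.e. toward the east.

i ≈ 0.00105; groundwater flows toward the east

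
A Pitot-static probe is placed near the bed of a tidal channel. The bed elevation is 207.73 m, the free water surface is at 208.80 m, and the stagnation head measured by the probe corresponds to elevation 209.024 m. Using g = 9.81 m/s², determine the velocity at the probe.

v ≈ 2.10 m/s

Near the bed, under hydrostatic conditions, the piezometric head (z + ψ) equals the free-surface elevation, 208.80 m.
Velocity head = total − piezometric = 209.024 − 208.80 = 0.224 m.
v = √(2g·h_v) = √(2 × 9.81 × 0.224) = 2.10 m/s.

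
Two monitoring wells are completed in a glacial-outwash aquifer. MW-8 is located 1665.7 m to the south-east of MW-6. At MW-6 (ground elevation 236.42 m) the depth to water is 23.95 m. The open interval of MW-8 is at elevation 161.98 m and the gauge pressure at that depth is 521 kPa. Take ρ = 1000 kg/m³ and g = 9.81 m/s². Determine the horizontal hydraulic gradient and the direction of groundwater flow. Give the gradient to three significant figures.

i ≈ 0.00157; groundwater flows toward the north-west

Total head at MW-6: h = 236.42 − 23.95 = 212.47 m.
Pressure head at MW-8: ψ = P/(ρg) = 521×1000 / (1000 × 9.81) = 53.11 m.
Total head at MW-8: h = z + ψ = 161.98 + 53.11 = 215.09 m.
Head difference: h(MW-6) − h(MW-8) = 212.47 − 215.09 = -2.62 m.
Hydraulic gradient: i = |Δh| / L = 2.62 / 1665.7 = 0.00157.
Flow is from higher to lower head: from MW-8 toward MW-6, i.e. toward the north-west.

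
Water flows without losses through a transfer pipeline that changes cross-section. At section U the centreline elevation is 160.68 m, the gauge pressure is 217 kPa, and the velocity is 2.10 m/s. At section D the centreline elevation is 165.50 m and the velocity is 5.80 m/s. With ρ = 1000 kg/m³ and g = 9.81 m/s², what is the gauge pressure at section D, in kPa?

P₂ ≈ 155 kPa

Pressure head at U: ψ₁ = P₁/(ρg) = 217×1000 / (1000 × 9.81) = 22.12 m.
Velocity heads: v₁²/2g = 2.10²/19.62 = 0.225 m; v₂²/2g = 5.80²/19.62 = 1.715 m.
Total head H = z₁ + ψ₁ + v₁²/2g = 160.68 + 22.12 + 0.225 = 183.03 m.
ψ₂ = H − z₂ − v₂²/2g = 183.03 − 165.50 − 1.715 = 15.82 m.
P₂ = ρgψ₂ = 1000 × 9.81 × 15.82 ≈ 155 kPa.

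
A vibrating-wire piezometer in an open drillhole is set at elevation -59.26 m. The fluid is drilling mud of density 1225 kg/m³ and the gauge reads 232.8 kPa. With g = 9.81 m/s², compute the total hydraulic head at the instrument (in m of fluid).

ψ = P/(ρg) = 232.8×1000 / (1225 × 9.81) = 19.37 m.
h = z + ψ = -59.26 + 19.37 = -39.89 m.

h ≈ -39.89 m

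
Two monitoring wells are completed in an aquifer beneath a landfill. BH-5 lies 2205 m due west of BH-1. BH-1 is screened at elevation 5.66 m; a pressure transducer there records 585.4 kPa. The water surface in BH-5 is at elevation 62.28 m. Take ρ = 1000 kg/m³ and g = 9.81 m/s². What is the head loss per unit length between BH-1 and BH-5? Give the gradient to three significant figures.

Pressure head at BH-1: ψ = P/(ρg) = 585.4×1000 / (1000 × 9.81) = 59.67 m.
Total head at BH-1: h = z + ψ = 5.66 + 59.67 = 65.33 m.
Total head at BH-5: h = 62.28 m (water level in the piezometer is the total head).
Head difference: h(BH-1) − h(BH-5) = 65.33 − 62.28 = 3.05 m.
Hydraulic gradient: i = |Δh| / L = 3.05 / 2205 = 0.00138.

i ≈ 0.00138 m/m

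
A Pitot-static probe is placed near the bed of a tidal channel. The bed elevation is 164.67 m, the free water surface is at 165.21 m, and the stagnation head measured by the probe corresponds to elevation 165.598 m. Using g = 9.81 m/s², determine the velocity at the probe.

v ≈ 2.76 m/s

Near the bed, under hydrostatic conditions, the piezometric head (z + ψ) equals the free-surface elevation, 165.21 m.
Velocity head = total − piezometric = 165.598 − 165.21 = 0.388 m.
v = √(2g·h_v) = √(2 × 9.81 × 0.388) = 2.76 m/s.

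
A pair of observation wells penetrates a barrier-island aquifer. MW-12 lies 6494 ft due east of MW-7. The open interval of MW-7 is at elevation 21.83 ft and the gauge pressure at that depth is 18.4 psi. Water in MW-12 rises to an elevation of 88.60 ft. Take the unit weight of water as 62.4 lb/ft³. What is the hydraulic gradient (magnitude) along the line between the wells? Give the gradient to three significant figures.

Pressure head at MW-7: ψ = 144·P/γ = 144 × 18.4 / 62.4 = 42.46 ft.
Total head at MW-7: h = z + ψ = 21.83 + 42.46 = 64.29 ft.
Total head at MW-12: h = 88.60 ft (water level in the piezometer is the total head).
Head difference: h(MW-7) − h(MW-12) = 64.29 − 88.60 = -24.31 ft.
Hydraulic gradient: i = |Δh| / L = 24.31 / 6494 = 0.00374.

i ≈ 0.00374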